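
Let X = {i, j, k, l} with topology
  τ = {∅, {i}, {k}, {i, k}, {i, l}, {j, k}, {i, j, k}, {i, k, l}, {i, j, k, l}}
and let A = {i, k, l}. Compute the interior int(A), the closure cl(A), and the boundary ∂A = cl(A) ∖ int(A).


int(A) = {i, k, l}, cl(A) = {i, j, k, l}, ∂A = {j}.

Closed sets in (X, τ) are complements of opens:
  closed(X, τ) = {∅, {j}, {l}, {i, l}, {j, k}, {j, l}, {i, j, l}, {j, k, l}, {i, j, k, l}}.
int(A) = ⋃ {U ∈ τ : U ⊆ A}. Opens contained in A: ∅, {i}, {k}, {i, k}, {i, l}, {i, k, l}.
Taking the union of these: int(A) = {i, k, l}.
cl(A) = ⋂ {C closed : A ⊆ C}. Closed sets containing A: {i, j, k, l}.
Intersecting these: cl(A) = {i, j, k, l}.
∂A = cl(A) ∖ int(A) = {i, j, k, l} ∖ {i, k, l} = {j}.


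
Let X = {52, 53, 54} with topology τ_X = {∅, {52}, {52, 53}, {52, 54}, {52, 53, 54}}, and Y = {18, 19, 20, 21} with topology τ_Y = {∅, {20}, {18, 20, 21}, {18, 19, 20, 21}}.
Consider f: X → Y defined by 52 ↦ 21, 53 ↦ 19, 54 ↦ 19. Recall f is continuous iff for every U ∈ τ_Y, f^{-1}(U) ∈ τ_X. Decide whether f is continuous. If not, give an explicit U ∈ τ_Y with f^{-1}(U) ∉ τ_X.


f IS continuous.

Compute f^{-1}(U) for each U ∈ τ_Y:
  U = ∅: f^{-1}(U) = ∅ ∈ τ_X ✓.
  U = {20}: f^{-1}(U) = ∅ ∈ τ_X ✓.
  U = {18, 20, 21}: f^{-1}(U) = {52} ∈ τ_X ✓.
  U = {18, 19, 20, 21}: f^{-1}(U) = {52, 53, 54} ∈ τ_X ✓.
Every preimage lies in τ_X, so f IS continuous.


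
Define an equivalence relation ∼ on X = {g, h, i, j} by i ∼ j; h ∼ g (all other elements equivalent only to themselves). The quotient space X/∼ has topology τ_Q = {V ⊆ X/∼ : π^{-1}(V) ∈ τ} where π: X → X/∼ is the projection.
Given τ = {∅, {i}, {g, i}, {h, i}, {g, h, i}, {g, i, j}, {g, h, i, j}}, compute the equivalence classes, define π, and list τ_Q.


X/∼ = {[g=h], [i=j]}; |τ_Q| = 2.

Equivalence classes: [g=h], [i=j].
Quotient map π: X → X/∼ sends g ↦ [g=h], h ↦ [g=h], i ↦ [i=j], j ↦ [i=j].
For each subset V ⊆ X/∼, compute π^{-1}(V) ⊆ X and check whether π^{-1}(V) ∈ τ. V is open in τ_Q iff π^{-1}(V) ∈ τ.
  V = {}: π^{-1}(V) = ∅ ∈ τ ✓.
  V = {[g=h]}: π^{-1}(V) = {g, h} ∉ τ ✗.
  V = {[i=j]}: π^{-1}(V) = {i, j} ∉ τ ✗.
  V = {[g=h], [i=j]}: π^{-1}(V) = {g, h, i, j} ∈ τ ✓.
Open sets in the quotient: τ_Q = {{}, {[g=h], [i=j]}} (2 elements).


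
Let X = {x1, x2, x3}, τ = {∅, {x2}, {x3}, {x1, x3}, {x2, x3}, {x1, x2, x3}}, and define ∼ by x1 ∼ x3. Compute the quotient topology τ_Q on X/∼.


X/∼ = {[x1=x3], [x2]}; |τ_Q| = 4.

Equivalence classes: [x1=x3], [x2].
Quotient map π: X → X/∼ sends x1 ↦ [x1=x3], x2 ↦ [x2], x3 ↦ [x1=x3].
For each subset V ⊆ X/∼, compute π^{-1}(V) ⊆ X and check whether π^{-1}(V) ∈ τ. V is open in τ_Q iff π^{-1}(V) ∈ τ.
  V = {}: π^{-1}(V) = ∅ ∈ τ ✓.
  V = {[x1=x3]}: π^{-1}(V) = {x1, x3} ∈ τ ✓.
  V = {[x2]}: π^{-1}(V) = {x2} ∈ τ ✓.
  V = {[x1=x3], [x2]}: π^{-1}(V) = {x1, x2, x3} ∈ τ ✓.
Open sets in the quotient: τ_Q = {{}, {[x1=x3]}, {[x2]}, {[x1=x3], [x2]}} (4 elements).


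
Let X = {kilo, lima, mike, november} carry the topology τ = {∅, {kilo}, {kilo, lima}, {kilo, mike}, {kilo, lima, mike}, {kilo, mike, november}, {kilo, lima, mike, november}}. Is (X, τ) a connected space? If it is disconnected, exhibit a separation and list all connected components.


(X, τ) is connected.

Find clopen sets (U ∈ τ with X ∖ U ∈ τ):
  U = ∅, X ∖ U = {kilo, lima, mike, november} — both open, so U is clopen.
  U = {kilo, lima, mike, november}, X ∖ U = ∅ — both open, so U is clopen.
Only trivial clopens (∅ and X) exist, so (X, τ) is connected.
Compute connected components by grouping points that agree on all clopens:
  component: {kilo, lima, mike, november}


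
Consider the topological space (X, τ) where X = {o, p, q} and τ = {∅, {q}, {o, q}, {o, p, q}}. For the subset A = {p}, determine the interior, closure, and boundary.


int(A) = ∅, cl(A) = {p}, ∂A = {p}.

Closed sets in (X, τ) are complements of opens:
  closed(X, τ) = {∅, {p}, {o, p}, {o, p, q}}.
int(A) = ⋃ {U ∈ τ : U ⊆ A}. Opens contained in A: ∅.
Taking the union of these: int(A) = ∅.
cl(A) = ⋂ {C closed : A ⊆ C}. Closed sets containing A: {p}, {o, p}, {o, p, q}.
Intersecting these: cl(A) = {p}.
∂A = cl(A) ∖ int(A) = {p} ∖ ∅ = {p}.


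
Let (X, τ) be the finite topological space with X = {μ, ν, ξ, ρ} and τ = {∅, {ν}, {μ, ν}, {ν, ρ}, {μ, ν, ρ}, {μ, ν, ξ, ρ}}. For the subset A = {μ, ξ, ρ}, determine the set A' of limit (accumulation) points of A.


A' = {ξ}

For each x ∈ X, list the open sets U ∈ τ with x ∈ U, then check whether U ∩ (A ∖ {x}) ≠ ∅ for every such U.
  x = μ: open {μ, ν} ∋ x has {μ, ν} ∩ (A ∖ {μ}) = ∅, so x is NOT a limit point.
  x = ν: open {ν} ∋ x has {ν} ∩ (A ∖ {ν}) = ∅, so x is NOT a limit point.
  x = ξ: opens ∋ x are {μ, ν, ξ, ρ}; each meets A ∖ {ξ}, so x IS a limit point.
  x = ρ: open {ν, ρ} ∋ x has {ν, ρ} ∩ (A ∖ {ρ}) = ∅, so x is NOT a limit point.
Collecting: A' = {ξ}.


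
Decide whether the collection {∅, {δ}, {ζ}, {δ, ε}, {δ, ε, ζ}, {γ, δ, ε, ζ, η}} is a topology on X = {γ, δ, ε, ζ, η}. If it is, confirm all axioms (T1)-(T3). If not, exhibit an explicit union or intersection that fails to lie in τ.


τ is NOT a topology on X.

Axiom (T1): ∅ ∈ τ? Yes; X ∈ τ? Yes.
Axiom (T2/T3): check pairwise unions and intersections of members of τ.
Counterexample for (T2): {δ} ∪ {ζ} = {δ, ζ} ∉ τ. Therefore τ is NOT a topology.


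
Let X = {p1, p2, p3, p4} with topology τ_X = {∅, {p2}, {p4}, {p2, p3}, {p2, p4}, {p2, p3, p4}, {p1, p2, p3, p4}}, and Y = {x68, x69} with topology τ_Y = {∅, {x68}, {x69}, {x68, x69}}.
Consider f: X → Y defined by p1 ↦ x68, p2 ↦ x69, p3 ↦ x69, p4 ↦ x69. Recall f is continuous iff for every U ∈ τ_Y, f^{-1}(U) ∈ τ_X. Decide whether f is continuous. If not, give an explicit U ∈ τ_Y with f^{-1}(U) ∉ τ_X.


f is NOT continuous.

Compute f^{-1}(U) for each U ∈ τ_Y:
  U = ∅: f^{-1}(U) = ∅ ∈ τ_X ✓.
  U = {x68}: f^{-1}(U) = {p1} ∉ τ_X ✗.
  U = {x69}: f^{-1}(U) = {p2, p3, p4} ∈ τ_X ✓.
  U = {x68, x69}: f^{-1}(U) = {p1, p2, p3, p4} ∈ τ_X ✓.
Found U = {x68} with f^{-1}(U) = {p1} not in τ_X. Therefore f is NOT continuous.


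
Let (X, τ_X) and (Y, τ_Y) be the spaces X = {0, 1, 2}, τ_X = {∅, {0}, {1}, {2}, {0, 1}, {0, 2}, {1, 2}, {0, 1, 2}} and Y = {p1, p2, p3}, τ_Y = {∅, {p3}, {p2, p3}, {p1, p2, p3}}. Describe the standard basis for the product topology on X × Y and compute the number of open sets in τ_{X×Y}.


Basis B = {∅ × ∅, {0} × {p3}, {1} × {p3}, {2} × {p3}, {0} × {p2, p3}, {0, 1} × {p3}, {0, 2} × {p3}, {1} × {p2, p3}, {1, 2} × {p3}, {2} × {p2, p3}, {0} × {p1, p2, p3}, {0, 1, 2} × {p3}, {1} × {p1, p2, p3}, {2} × {p1, p2, p3}, {0, 1} × {p2, p3}, {0, 2} × {p2, p3}, {1, 2} × {p2, p3}, {0, 1} × {p1, p2, p3}, {0, 2} × {p1, p2, p3}, {0, 1, 2} × {p2, p3}, {1, 2} × {p1, p2, p3}, {0, 1, 2} × {p1, p2, p3}}; |τ_{X×Y}| = 64.

Enumerate products U × V with U ∈ τ_X, V ∈ τ_Y (deduplicated):
  ∅ × ∅ = {} (∅)
  {0} × {p3} = {(0,p3)}
  {1} × {p3} = {(1,p3)}
  {2} × {p3} = {(2,p3)}
  {0} × {p2, p3} = {(0,p2), (0,p3)}
  {0, 1} × {p3} = {(0,p3), (1,p3)}
  {0, 2} × {p3} = {(0,p3), (2,p3)}
  {1} × {p2, p3} = {(1,p2), (1,p3)}
  {1, 2} × {p3} = {(1,p3), (2,p3)}
  {2} × {p2, p3} = {(2,p2), (2,p3)}
  {0} × {p1, p2, p3} = {(0,p1), (0,p2), (0,p3)}
  {0, 1, 2} × {p3} = {(0,p3), (1,p3), (2,p3)}
  {1} × {p1, p2, p3} = {(1,p1), (1,p2), (1,p3)}
  {2} × {p1, p2, p3} = {(2,p1), (2,p2), (2,p3)}
  {0, 1} × {p2, p3} = {(0,p2), (0,p3), (1,p2), (1,p3)}
  {0, 2} × {p2, p3} = {(0,p2), (0,p3), (2,p2), (2,p3)}
  {1, 2} × {p2, p3} = {(1,p2), (1,p3), (2,p2), (2,p3)}
  {0, 1} × {p1, p2, p3} = {(0,p1), (0,p2), (0,p3), (1,p1), (1,p2), (1,p3)}
  {0, 2} × {p1, p2, p3} = {(0,p1), (0,p2), (0,p3), (2,p1), (2,p2), (2,p3)}
  {0, 1, 2} × {p2, p3} = {(0,p2), (0,p3), (1,p2), (1,p3), (2,p2), (2,p3)}
  {1, 2} × {p1, p2, p3} = {(1,p1), (1,p2), (1,p3), (2,p1), (2,p2), (2,p3)}
  {0, 1, 2} × {p1, p2, p3} = {(0,p1), (0,p2), (0,p3), (1,p1), (1,p2), (1,p3), (2,p1), (2,p2), (2,p3)}
These 22 distinct sets form the basis B.
Close under arbitrary unions to get τ_{X×Y}; counting gives |τ_{X×Y}| = 64.


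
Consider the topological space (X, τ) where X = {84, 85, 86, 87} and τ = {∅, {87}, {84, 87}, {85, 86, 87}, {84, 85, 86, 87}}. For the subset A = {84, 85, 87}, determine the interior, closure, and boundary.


int(A) = {84, 87}, cl(A) = {84, 85, 86, 87}, ∂A = {85, 86}.

Closed sets in (X, τ) are complements of opens:
  closed(X, τ) = {∅, {84}, {85, 86}, {84, 85, 86}, {84, 85, 86, 87}}.
int(A) = ⋃ {U ∈ τ : U ⊆ A}. Opens contained in A: ∅, {87}, {84, 87}.
Taking the union of these: int(A) = {84, 87}.
cl(A) = ⋂ {C closed : A ⊆ C}. Closed sets containing A: {84, 85, 86, 87}.
Intersecting these: cl(A) = {84, 85, 86, 87}.
∂A = cl(A) ∖ int(A) = {84, 85, 86, 87} ∖ {84, 87} = {85, 86}.


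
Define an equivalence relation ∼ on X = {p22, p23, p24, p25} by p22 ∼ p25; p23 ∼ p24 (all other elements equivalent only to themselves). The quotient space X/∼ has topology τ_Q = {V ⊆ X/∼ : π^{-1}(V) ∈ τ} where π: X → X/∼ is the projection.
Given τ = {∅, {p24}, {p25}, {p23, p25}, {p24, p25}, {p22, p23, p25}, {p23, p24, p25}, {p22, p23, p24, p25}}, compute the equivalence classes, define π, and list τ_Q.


X/∼ = {[p22=p25], [p23=p24]}; |τ_Q| = 2.

Equivalence classes: [p22=p25], [p23=p24].
Quotient map π: X → X/∼ sends p22 ↦ [p22=p25], p23 ↦ [p23=p24], p24 ↦ [p23=p24], p25 ↦ [p22=p25].
For each subset V ⊆ X/∼, compute π^{-1}(V) ⊆ X and check whether π^{-1}(V) ∈ τ. V is open in τ_Q iff π^{-1}(V) ∈ τ.
  V = {}: π^{-1}(V) = ∅ ∈ τ ✓.
  V = {[p22=p25]}: π^{-1}(V) = {p22, p25} ∉ τ ✗.
  V = {[p23=p24]}: π^{-1}(V) = {p23, p24} ∉ τ ✗.
  V = {[p22=p25], [p23=p24]}: π^{-1}(V) = {p22, p23, p24, p25} ∈ τ ✓.
Open sets in the quotient: τ_Q = {{}, {[p22=p25], [p23=p24]}} (2 elements).


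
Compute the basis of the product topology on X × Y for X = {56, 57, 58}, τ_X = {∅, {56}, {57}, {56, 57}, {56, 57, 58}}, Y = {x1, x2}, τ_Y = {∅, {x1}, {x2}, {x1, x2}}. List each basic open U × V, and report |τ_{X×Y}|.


Basis B = {∅ × ∅, {56} × {x1}, {56} × {x2}, {57} × {x1}, {57} × {x2}, {56} × {x1, x2}, {56, 57} × {x1}, {56, 57} × {x2}, {57} × {x1, x2}, {56, 57, 58} × {x1}, {56, 57, 58} × {x2}, {56, 57} × {x1, x2}, {56, 57, 58} × {x1, x2}}; |τ_{X×Y}| = 25.

Enumerate products U × V with U ∈ τ_X, V ∈ τ_Y (deduplicated):
  ∅ × ∅ = {} (∅)
  {56} × {x1} = {(56,x1)}
  {56} × {x2} = {(56,x2)}
  {57} × {x1} = {(57,x1)}
  {57} × {x2} = {(57,x2)}
  {56} × {x1, x2} = {(56,x1), (56,x2)}
  {56, 57} × {x1} = {(56,x1), (57,x1)}
  {56, 57} × {x2} = {(56,x2), (57,x2)}
  {57} × {x1, x2} = {(57,x1), (57,x2)}
  {56, 57, 58} × {x1} = {(56,x1), (57,x1), (58,x1)}
  {56, 57, 58} × {x2} = {(56,x2), (57,x2), (58,x2)}
  {56, 57} × {x1, x2} = {(56,x1), (56,x2), (57,x1), (57,x2)}
  {56, 57, 58} × {x1, x2} = {(56,x1), (56,x2), (57,x1), (57,x2), (58,x1), (58,x2)}
These 13 distinct sets form the basis B.
Close under arbitrary unions to get τ_{X×Y}; counting gives |τ_{X×Y}| = 25.


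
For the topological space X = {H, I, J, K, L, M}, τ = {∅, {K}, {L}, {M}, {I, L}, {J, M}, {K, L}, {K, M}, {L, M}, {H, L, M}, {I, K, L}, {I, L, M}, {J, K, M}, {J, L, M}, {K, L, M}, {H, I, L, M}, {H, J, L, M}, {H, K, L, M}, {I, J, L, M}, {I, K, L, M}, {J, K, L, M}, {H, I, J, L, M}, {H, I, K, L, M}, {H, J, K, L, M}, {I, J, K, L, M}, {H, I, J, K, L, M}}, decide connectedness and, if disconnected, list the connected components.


(X, τ) is disconnected; components = [{K}, {H, I, J, L, M}].

Find clopen sets (U ∈ τ with X ∖ U ∈ τ):
  U = ∅, X ∖ U = {H, I, J, K, L, M} — both open, so U is clopen.
  U = {K}, X ∖ U = {H, I, J, L, M} — both open, so U is clopen.
  U = {H, I, J, L, M}, X ∖ U = {K} — both open, so U is clopen.
  U = {H, I, J, K, L, M}, X ∖ U = ∅ — both open, so U is clopen.
Nontrivial clopen(s) exist: e.g. {H, I, J, L, M}. So (X, τ) is disconnected.
Compute connected components by grouping points that agree on all clopens:
  component: {K}
  component: {H, I, J, L, M}


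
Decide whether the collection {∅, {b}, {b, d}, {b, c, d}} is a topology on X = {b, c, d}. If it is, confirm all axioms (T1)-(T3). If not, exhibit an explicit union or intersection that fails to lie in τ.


τ IS a topology on X.

Axiom (T1): ∅ ∈ τ? Yes; X ∈ τ? Yes.
Axiom (T2/T3): check pairwise unions and intersections of members of τ.
All pairwise intersections and unions checked — each lies in τ. Therefore τ satisfies (T1), (T2), (T3): it IS a topology on X.


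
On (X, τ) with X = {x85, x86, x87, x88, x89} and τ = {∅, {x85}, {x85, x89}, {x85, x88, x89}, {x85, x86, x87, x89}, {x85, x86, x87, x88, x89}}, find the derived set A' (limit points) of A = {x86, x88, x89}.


A' = {x86, x87, x88}

For each x ∈ X, list the open sets U ∈ τ with x ∈ U, then check whether U ∩ (A ∖ {x}) ≠ ∅ for every such U.
  x = x85: open {x85} ∋ x has {x85} ∩ (A ∖ {x85}) = ∅, so x is NOT a limit point.
  x = x86: opens ∋ x are {x85, x86, x87, x89}, {x85, x86, x87, x88, x89}; each meets A ∖ {x86}, so x IS a limit point.
  x = x87: opens ∋ x are {x85, x86, x87, x89}, {x85, x86, x87, x88, x89}; each meets A ∖ {x87}, so x IS a limit point.
  x = x88: opens ∋ x are {x85, x88, x89}, {x85, x86, x87, x88, x89}; each meets A ∖ {x88}, so x IS a limit point.
  x = x89: open {x85, x89} ∋ x has {x85, x89} ∩ (A ∖ {x89}) = ∅, so x is NOT a limit point.
Collecting: A' = {x86, x87, x88}.


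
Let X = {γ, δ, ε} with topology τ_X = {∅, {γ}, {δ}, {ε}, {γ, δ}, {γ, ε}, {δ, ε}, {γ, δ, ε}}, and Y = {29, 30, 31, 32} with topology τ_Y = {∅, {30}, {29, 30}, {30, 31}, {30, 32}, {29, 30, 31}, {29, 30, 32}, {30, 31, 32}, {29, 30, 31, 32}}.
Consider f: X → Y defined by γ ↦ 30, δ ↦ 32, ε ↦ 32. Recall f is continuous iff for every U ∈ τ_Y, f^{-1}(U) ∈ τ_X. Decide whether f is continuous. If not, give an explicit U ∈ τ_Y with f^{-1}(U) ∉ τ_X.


f IS continuous.

Compute f^{-1}(U) for each U ∈ τ_Y:
  U = ∅: f^{-1}(U) = ∅ ∈ τ_X ✓.
  U = {30}: f^{-1}(U) = {γ} ∈ τ_X ✓.
  U = {29, 30}: f^{-1}(U) = {γ} ∈ τ_X ✓.
  U = {30, 31}: f^{-1}(U) = {γ} ∈ τ_X ✓.
  U = {30, 32}: f^{-1}(U) = {γ, δ, ε} ∈ τ_X ✓.
  U = {29, 30, 31}: f^{-1}(U) = {γ} ∈ τ_X ✓.
  U = {29, 30, 32}: f^{-1}(U) = {γ, δ, ε} ∈ τ_X ✓.
  U = {30, 31, 32}: f^{-1}(U) = {γ, δ, ε} ∈ τ_X ✓.
  U = {29, 30, 31, 32}: f^{-1}(U) = {γ, δ, ε} ∈ τ_X ✓.
Every preimage lies in τ_X, so f IS continuous.


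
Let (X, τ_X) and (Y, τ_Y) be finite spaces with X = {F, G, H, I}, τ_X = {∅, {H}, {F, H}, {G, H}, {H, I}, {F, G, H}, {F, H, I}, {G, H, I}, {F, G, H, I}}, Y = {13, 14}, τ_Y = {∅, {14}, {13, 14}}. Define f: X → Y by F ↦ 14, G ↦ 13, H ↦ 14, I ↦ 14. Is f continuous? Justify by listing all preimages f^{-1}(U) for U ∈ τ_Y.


f IS continuous.

Compute f^{-1}(U) for each U ∈ τ_Y:
  U = ∅: f^{-1}(U) = ∅ ∈ τ_X ✓.
  U = {14}: f^{-1}(U) = {F, H, I} ∈ τ_X ✓.
  U = {13, 14}: f^{-1}(U) = {F, G, H, I} ∈ τ_X ✓.
Every preimage lies in τ_X, so f IS continuous.


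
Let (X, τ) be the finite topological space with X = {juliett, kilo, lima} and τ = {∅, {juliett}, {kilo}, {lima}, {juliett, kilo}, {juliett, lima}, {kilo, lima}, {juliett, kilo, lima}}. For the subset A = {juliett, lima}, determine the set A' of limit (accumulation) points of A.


A' = ∅

For each x ∈ X, list the open sets U ∈ τ with x ∈ U, then check whether U ∩ (A ∖ {x}) ≠ ∅ for every such U.
  x = juliett: open {juliett} ∋ x has {juliett} ∩ (A ∖ {juliett}) = ∅, so x is NOT a limit point.
  x = kilo: open {kilo} ∋ x has {kilo} ∩ (A ∖ {kilo}) = ∅, so x is NOT a limit point.
  x = lima: open {lima} ∋ x has {lima} ∩ (A ∖ {lima}) = ∅, so x is NOT a limit point.
Collecting: A' = ∅.


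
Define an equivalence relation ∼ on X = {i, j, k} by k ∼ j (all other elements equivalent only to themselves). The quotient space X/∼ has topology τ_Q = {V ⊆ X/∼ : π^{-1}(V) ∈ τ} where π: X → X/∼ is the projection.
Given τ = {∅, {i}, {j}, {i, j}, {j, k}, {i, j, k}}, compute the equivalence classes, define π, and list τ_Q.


X/∼ = {[i], [j=k]}; |τ_Q| = 4.

Equivalence classes: [i], [j=k].
Quotient map π: X → X/∼ sends i ↦ [i], j ↦ [j=k], k ↦ [j=k].
For each subset V ⊆ X/∼, compute π^{-1}(V) ⊆ X and check whether π^{-1}(V) ∈ τ. V is open in τ_Q iff π^{-1}(V) ∈ τ.
  V = {}: π^{-1}(V) = ∅ ∈ τ ✓.
  V = {[i]}: π^{-1}(V) = {i} ∈ τ ✓.
  V = {[j=k]}: π^{-1}(V) = {j, k} ∈ τ ✓.
  V = {[i], [j=k]}: π^{-1}(V) = {i, j, k} ∈ τ ✓.
Open sets in the quotient: τ_Q = {{}, {[i]}, {[j=k]}, {[i], [j=k]}} (4 elements).


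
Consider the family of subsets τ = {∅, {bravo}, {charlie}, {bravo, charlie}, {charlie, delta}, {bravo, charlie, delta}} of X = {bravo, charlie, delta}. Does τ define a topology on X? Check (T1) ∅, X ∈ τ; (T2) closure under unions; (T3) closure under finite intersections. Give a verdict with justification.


τ IS a topology on X.

Axiom (T1): ∅ ∈ τ? Yes; X ∈ τ? Yes.
Axiom (T2/T3): check pairwise unions and intersections of members of τ.
All pairwise intersections and unions checked — each lies in τ. Therefore τ satisfies (T1), (T2), (T3): it IS a topology on X.


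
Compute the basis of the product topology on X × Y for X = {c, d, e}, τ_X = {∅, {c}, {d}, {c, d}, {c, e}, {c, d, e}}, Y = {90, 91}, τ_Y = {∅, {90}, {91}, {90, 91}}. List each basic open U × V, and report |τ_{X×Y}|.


Basis B = {∅ × ∅, {c} × {90}, {c} × {91}, {d} × {90}, {d} × {91}, {c} × {90, 91}, {c, d} × {90}, {c, e} × {90}, {c, d} × {91}, {c, e} × {91}, {d} × {90, 91}, {c, d, e} × {90}, {c, d, e} × {91}, {c, d} × {90, 91}, {c, e} × {90, 91}, {c, d, e} × {90, 91}}; |τ_{X×Y}| = 36.

Enumerate products U × V with U ∈ τ_X, V ∈ τ_Y (deduplicated):
  ∅ × ∅ = {} (∅)
  {c} × {90} = {(c,90)}
  {c} × {91} = {(c,91)}
  {d} × {90} = {(d,90)}
  {d} × {91} = {(d,91)}
  {c} × {90, 91} = {(c,90), (c,91)}
  {c, d} × {90} = {(c,90), (d,90)}
  {c, e} × {90} = {(c,90), (e,90)}
  {c, d} × {91} = {(c,91), (d,91)}
  {c, e} × {91} = {(c,91), (e,91)}
  {d} × {90, 91} = {(d,90), (d,91)}
  {c, d, e} × {90} = {(c,90), (d,90), (e,90)}
  {c, d, e} × {91} = {(c,91), (d,91), (e,91)}
  {c, d} × {90, 91} = {(c,90), (c,91), (d,90), (d,91)}
  {c, e} × {90, 91} = {(c,90), (c,91), (e,90), (e,91)}
  {c, d, e} × {90, 91} = {(c,90), (c,91), (d,90), (d,91), (e,90), (e,91)}
These 16 distinct sets form the basis B.
Close under arbitrary unions to get τ_{X×Y}; counting gives |τ_{X×Y}| = 36.


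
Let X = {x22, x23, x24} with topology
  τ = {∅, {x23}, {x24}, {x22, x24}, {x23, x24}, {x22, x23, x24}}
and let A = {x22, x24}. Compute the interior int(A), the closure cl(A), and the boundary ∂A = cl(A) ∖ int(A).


int(A) = {x22, x24}, cl(A) = {x22, x24}, ∂A = ∅.

Closed sets in (X, τ) are complements of opens:
  closed(X, τ) = {∅, {x22}, {x23}, {x22, x23}, {x22, x24}, {x22, x23, x24}}.
int(A) = ⋃ {U ∈ τ : U ⊆ A}. Opens contained in A: ∅, {x24}, {x22, x24}.
Taking the union of these: int(A) = {x22, x24}.
cl(A) = ⋂ {C closed : A ⊆ C}. Closed sets containing A: {x22, x24}, {x22, x23, x24}.
Intersecting these: cl(A) = {x22, x24}.
∂A = cl(A) ∖ int(A) = {x22, x24} ∖ {x22, x24} = ∅.


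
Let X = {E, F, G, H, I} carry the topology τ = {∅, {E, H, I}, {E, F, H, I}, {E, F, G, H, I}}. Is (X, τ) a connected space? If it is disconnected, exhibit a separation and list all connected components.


(X, τ) is connected.

Find clopen sets (U ∈ τ with X ∖ U ∈ τ):
  U = ∅, X ∖ U = {E, F, G, H, I} — both open, so U is clopen.
  U = {E, F, G, H, I}, X ∖ U = ∅ — both open, so U is clopen.
Only trivial clopens (∅ and X) exist, so (X, τ) is connected.
Compute connected components by grouping points that agree on all clopens:
  component: {E, F, G, H, I}


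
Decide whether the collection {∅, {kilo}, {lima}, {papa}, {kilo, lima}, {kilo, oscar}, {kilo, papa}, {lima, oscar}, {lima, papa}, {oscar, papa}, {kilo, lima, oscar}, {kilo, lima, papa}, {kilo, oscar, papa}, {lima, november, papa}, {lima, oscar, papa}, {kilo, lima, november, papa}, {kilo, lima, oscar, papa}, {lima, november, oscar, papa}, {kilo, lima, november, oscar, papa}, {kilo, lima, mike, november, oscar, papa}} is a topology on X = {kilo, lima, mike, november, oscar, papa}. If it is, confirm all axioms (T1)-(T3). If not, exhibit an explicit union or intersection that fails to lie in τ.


τ is NOT a topology on X.

Axiom (T1): ∅ ∈ τ? Yes; X ∈ τ? Yes.
Axiom (T2/T3): check pairwise unions and intersections of members of τ.
Counterexample for (T3): {kilo, oscar} ∩ {lima, oscar} = {oscar} ∉ τ. Therefore τ is NOT a topology.


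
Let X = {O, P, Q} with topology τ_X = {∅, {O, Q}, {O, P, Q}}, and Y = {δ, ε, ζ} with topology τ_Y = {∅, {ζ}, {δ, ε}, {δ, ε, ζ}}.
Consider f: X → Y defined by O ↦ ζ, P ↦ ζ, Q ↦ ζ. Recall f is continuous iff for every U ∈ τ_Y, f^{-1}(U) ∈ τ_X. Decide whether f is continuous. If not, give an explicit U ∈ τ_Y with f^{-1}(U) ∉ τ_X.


f IS continuous.

Compute f^{-1}(U) for each U ∈ τ_Y:
  U = ∅: f^{-1}(U) = ∅ ∈ τ_X ✓.
  U = {ζ}: f^{-1}(U) = {O, P, Q} ∈ τ_X ✓.
  U = {δ, ε}: f^{-1}(U) = ∅ ∈ τ_X ✓.
  U = {δ, ε, ζ}: f^{-1}(U) = {O, P, Q} ∈ τ_X ✓.
Every preimage lies in τ_X, so f IS continuous.


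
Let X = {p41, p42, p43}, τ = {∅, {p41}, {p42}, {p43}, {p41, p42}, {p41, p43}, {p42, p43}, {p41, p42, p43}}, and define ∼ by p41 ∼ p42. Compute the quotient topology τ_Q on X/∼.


X/∼ = {[p41=p42], [p43]}; |τ_Q| = 4.

Equivalence classes: [p41=p42], [p43].
Quotient map π: X → X/∼ sends p41 ↦ [p41=p42], p42 ↦ [p41=p42], p43 ↦ [p43].
For each subset V ⊆ X/∼, compute π^{-1}(V) ⊆ X and check whether π^{-1}(V) ∈ τ. V is open in τ_Q iff π^{-1}(V) ∈ τ.
  V = {}: π^{-1}(V) = ∅ ∈ τ ✓.
  V = {[p41=p42]}: π^{-1}(V) = {p41, p42} ∈ τ ✓.
  V = {[p43]}: π^{-1}(V) = {p43} ∈ τ ✓.
  V = {[p41=p42], [p43]}: π^{-1}(V) = {p41, p42, p43} ∈ τ ✓.
Open sets in the quotient: τ_Q = {{}, {[p41=p42]}, {[p43]}, {[p41=p42], [p43]}} (4 elements).


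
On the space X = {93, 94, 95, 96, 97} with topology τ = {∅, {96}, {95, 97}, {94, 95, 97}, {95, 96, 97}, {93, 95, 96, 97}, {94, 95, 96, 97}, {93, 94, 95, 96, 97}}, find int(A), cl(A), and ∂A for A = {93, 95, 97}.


int(A) = {95, 97}, cl(A) = {93, 94, 95, 97}, ∂A = {93, 94}.

Closed sets in (X, τ) are complements of opens:
  closed(X, τ) = {∅, {93}, {94}, {93, 94}, {93, 96}, {93, 94, 96}, {93, 94, 95, 97}, {93, 94, 95, 96, 97}}.
int(A) = ⋃ {U ∈ τ : U ⊆ A}. Opens contained in A: ∅, {95, 97}.
Taking the union of these: int(A) = {95, 97}.
cl(A) = ⋂ {C closed : A ⊆ C}. Closed sets containing A: {93, 94, 95, 97}, {93, 94, 95, 96, 97}.
Intersecting these: cl(A) = {93, 94, 95, 97}.
∂A = cl(A) ∖ int(A) = {93, 94, 95, 97} ∖ {95, 97} = {93, 94}.


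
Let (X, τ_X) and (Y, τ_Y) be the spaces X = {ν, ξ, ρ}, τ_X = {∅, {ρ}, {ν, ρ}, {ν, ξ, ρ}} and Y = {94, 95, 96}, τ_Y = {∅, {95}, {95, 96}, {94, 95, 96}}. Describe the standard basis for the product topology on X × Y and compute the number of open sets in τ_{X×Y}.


Basis B = {∅ × ∅, {ρ} × {95}, {ν, ρ} × {95}, {ρ} × {95, 96}, {ν, ξ, ρ} × {95}, {ρ} × {94, 95, 96}, {ν, ρ} × {95, 96}, {ν, ρ} × {94, 95, 96}, {ν, ξ, ρ} × {95, 96}, {ν, ξ, ρ} × {94, 95, 96}}; |τ_{X×Y}| = 20.

Enumerate products U × V with U ∈ τ_X, V ∈ τ_Y (deduplicated):
  ∅ × ∅ = {} (∅)
  {ρ} × {95} = {(ρ,95)}
  {ν, ρ} × {95} = {(ν,95), (ρ,95)}
  {ρ} × {95, 96} = {(ρ,95), (ρ,96)}
  {ν, ξ, ρ} × {95} = {(ν,95), (ξ,95), (ρ,95)}
  {ρ} × {94, 95, 96} = {(ρ,94), (ρ,95), (ρ,96)}
  {ν, ρ} × {95, 96} = {(ν,95), (ν,96), (ρ,95), (ρ,96)}
  {ν, ρ} × {94, 95, 96} = {(ν,94), (ν,95), (ν,96), (ρ,94), (ρ,95), (ρ,96)}
  {ν, ξ, ρ} × {95, 96} = {(ν,95), (ν,96), (ξ,95), (ξ,96), (ρ,95), (ρ,96)}
  {ν, ξ, ρ} × {94, 95, 96} = {(ν,94), (ν,95), (ν,96), (ξ,94), (ξ,95), (ξ,96), (ρ,94), (ρ,95), (ρ,96)}
These 10 distinct sets form the basis B.
Close under arbitrary unions to get τ_{X×Y}; counting gives |τ_{X×Y}| = 20.


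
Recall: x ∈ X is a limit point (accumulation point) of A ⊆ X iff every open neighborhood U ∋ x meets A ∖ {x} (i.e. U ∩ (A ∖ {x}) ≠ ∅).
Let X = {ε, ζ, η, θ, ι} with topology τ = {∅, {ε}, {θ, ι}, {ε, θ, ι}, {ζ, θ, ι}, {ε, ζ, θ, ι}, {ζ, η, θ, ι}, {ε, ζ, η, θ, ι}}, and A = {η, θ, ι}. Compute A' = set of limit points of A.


A' = {ζ, η, θ, ι}

For each x ∈ X, list the open sets U ∈ τ with x ∈ U, then check whether U ∩ (A ∖ {x}) ≠ ∅ for every such U.
  x = ε: open {ε} ∋ x has {ε} ∩ (A ∖ {ε}) = ∅, so x is NOT a limit point.
  x = ζ: opens ∋ x are {ζ, θ, ι}, {ε, ζ, θ, ι}, {ζ, η, θ, ι}, {ε, ζ, η, θ, ι}; each meets A ∖ {ζ}, so x IS a limit point.
  x = η: opens ∋ x are {ζ, η, θ, ι}, {ε, ζ, η, θ, ι}; each meets A ∖ {η}, so x IS a limit point.
  x = θ: opens ∋ x are {θ, ι}, {ε, θ, ι}, {ζ, θ, ι}, {ε, ζ, θ, ι}, {ζ, η, θ, ι}, {ε, ζ, η, θ, ι}; each meets A ∖ {θ}, so x IS a limit point.
  x = ι: opens ∋ x are {θ, ι}, {ε, θ, ι}, {ζ, θ, ι}, {ε, ζ, θ, ι}, {ζ, η, θ, ι}, {ε, ζ, η, θ, ι}; each meets A ∖ {ι}, so x IS a limit point.
Collecting: A' = {ζ, η, θ, ι}.


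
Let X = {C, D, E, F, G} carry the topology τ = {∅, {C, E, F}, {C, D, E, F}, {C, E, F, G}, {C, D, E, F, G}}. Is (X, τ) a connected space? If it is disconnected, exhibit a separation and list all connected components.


(X, τ) is connected.

Find clopen sets (U ∈ τ with X ∖ U ∈ τ):
  U = ∅, X ∖ U = {C, D, E, F, G} — both open, so U is clopen.
  U = {C, D, E, F, G}, X ∖ U = ∅ — both open, so U is clopen.
Only trivial clopens (∅ and X) exist, so (X, τ) is connected.
Compute connected components by grouping points that agree on all clopens:
  component: {C, D, E, F, G}


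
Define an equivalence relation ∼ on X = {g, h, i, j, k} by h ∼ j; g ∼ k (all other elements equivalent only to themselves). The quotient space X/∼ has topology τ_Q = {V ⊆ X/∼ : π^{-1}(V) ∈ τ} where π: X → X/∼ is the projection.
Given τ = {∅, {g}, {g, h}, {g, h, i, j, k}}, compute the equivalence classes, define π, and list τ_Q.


X/∼ = {[g=k], [h=j], [i]}; |τ_Q| = 2.

Equivalence classes: [g=k], [h=j], [i].
Quotient map π: X → X/∼ sends g ↦ [g=k], h ↦ [h=j], i ↦ [i], j ↦ [h=j], k ↦ [g=k].
For each subset V ⊆ X/∼, compute π^{-1}(V) ⊆ X and check whether π^{-1}(V) ∈ τ. V is open in τ_Q iff π^{-1}(V) ∈ τ.
  V = {}: π^{-1}(V) = ∅ ∈ τ ✓.
  V = {[g=k]}: π^{-1}(V) = {g, k} ∉ τ ✗.
  V = {[h=j]}: π^{-1}(V) = {h, j} ∉ τ ✗.
  V = {[g=k], [h=j]}: π^{-1}(V) = {g, h, j, k} ∉ τ ✗.
  V = {[i]}: π^{-1}(V) = {i} ∉ τ ✗.
  V = {[g=k], [i]}: π^{-1}(V) = {g, i, k} ∉ τ ✗.
  V = {[h=j], [i]}: π^{-1}(V) = {h, i, j} ∉ τ ✗.
  V = {[g=k], [h=j], [i]}: π^{-1}(V) = {g, h, i, j, k} ∈ τ ✓.
Open sets in the quotient: τ_Q = {{}, {[g=k], [h=j], [i]}} (2 elements).


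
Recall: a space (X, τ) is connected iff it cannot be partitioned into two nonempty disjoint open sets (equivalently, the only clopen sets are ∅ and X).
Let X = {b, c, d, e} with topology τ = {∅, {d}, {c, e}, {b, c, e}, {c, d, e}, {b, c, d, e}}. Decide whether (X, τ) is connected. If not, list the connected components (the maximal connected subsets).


(X, τ) is disconnected; components = [{d}, {b, c, e}].

Find clopen sets (U ∈ τ with X ∖ U ∈ τ):
  U = ∅, X ∖ U = {b, c, d, e} — both open, so U is clopen.
  U = {d}, X ∖ U = {b, c, e} — both open, so U is clopen.
  U = {b, c, e}, X ∖ U = {d} — both open, so U is clopen.
  U = {b, c, d, e}, X ∖ U = ∅ — both open, so U is clopen.
Nontrivial clopen(s) exist: e.g. {b, c, e}. So (X, τ) is disconnected.
Compute connected components by grouping points that agree on all clopens:
  component: {d}
  component: {b, c, e}


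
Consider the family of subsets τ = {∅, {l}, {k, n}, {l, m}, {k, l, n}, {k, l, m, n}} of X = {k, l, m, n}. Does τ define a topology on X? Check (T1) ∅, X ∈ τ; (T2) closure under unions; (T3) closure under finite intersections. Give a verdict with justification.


τ IS a topology on X.

Axiom (T1): ∅ ∈ τ? Yes; X ∈ τ? Yes.
Axiom (T2/T3): check pairwise unions and intersections of members of τ.
All pairwise intersections and unions checked — each lies in τ. Therefore τ satisfies (T1), (T2), (T3): it IS a topology on X.


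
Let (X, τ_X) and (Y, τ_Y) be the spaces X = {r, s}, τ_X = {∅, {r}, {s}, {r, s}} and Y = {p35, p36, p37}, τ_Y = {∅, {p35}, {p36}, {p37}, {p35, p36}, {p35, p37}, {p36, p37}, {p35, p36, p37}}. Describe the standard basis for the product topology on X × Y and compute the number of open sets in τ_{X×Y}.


Basis B = {∅ × ∅, {r} × {p35}, {r} × {p36}, {r} × {p37}, {s} × {p35}, {s} × {p36}, {s} × {p37}, {r} × {p35, p36}, {r} × {p35, p37}, {r, s} × {p35}, {r} × {p36, p37}, {r, s} × {p36}, {r, s} × {p37}, {s} × {p35, p36}, {s} × {p35, p37}, {s} × {p36, p37}, {r} × {p35, p36, p37}, {s} × {p35, p36, p37}, {r, s} × {p35, p36}, {r, s} × {p35, p37}, {r, s} × {p36, p37}, {r, s} × {p35, p36, p37}}; |τ_{X×Y}| = 64.

Enumerate products U × V with U ∈ τ_X, V ∈ τ_Y (deduplicated):
  ∅ × ∅ = {} (∅)
  {r} × {p35} = {(r,p35)}
  {r} × {p36} = {(r,p36)}
  {r} × {p37} = {(r,p37)}
  {s} × {p35} = {(s,p35)}
  {s} × {p36} = {(s,p36)}
  {s} × {p37} = {(s,p37)}
  {r} × {p35, p36} = {(r,p35), (r,p36)}
  {r} × {p35, p37} = {(r,p35), (r,p37)}
  {r, s} × {p35} = {(r,p35), (s,p35)}
  {r} × {p36, p37} = {(r,p36), (r,p37)}
  {r, s} × {p36} = {(r,p36), (s,p36)}
  {r, s} × {p37} = {(r,p37), (s,p37)}
  {s} × {p35, p36} = {(s,p35), (s,p36)}
  {s} × {p35, p37} = {(s,p35), (s,p37)}
  {s} × {p36, p37} = {(s,p36), (s,p37)}
  {r} × {p35, p36, p37} = {(r,p35), (r,p36), (r,p37)}
  {s} × {p35, p36, p37} = {(s,p35), (s,p36), (s,p37)}
  {r, s} × {p35, p36} = {(r,p35), (r,p36), (s,p35), (s,p36)}
  {r, s} × {p35, p37} = {(r,p35), (r,p37), (s,p35), (s,p37)}
  {r, s} × {p36, p37} = {(r,p36), (r,p37), (s,p36), (s,p37)}
  {r, s} × {p35, p36, p37} = {(r,p35), (r,p36), (r,p37), (s,p35), (s,p36), (s,p37)}
These 22 distinct sets form the basis B.
Close under arbitrary unions to get τ_{X×Y}; counting gives |τ_{X×Y}| = 64.


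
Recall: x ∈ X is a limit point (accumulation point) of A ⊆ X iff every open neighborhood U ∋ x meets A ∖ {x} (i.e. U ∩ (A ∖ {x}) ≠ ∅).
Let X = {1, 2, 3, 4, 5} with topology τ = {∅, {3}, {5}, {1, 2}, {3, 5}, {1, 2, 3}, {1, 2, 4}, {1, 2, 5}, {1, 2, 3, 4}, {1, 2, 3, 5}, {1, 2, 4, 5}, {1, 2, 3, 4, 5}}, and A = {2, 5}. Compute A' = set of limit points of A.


A' = {1, 4}

For each x ∈ X, list the open sets U ∈ τ with x ∈ U, then check whether U ∩ (A ∖ {x}) ≠ ∅ for every such U.
  x = 1: opens ∋ x are {1, 2}, {1, 2, 3}, {1, 2, 4}, {1, 2, 5}, {1, 2, 3, 4}, {1, 2, 3, 5}, {1, 2, 4, 5}, {1, 2, 3, 4, 5}; each meets A ∖ {1}, so x IS a limit point.
  x = 2: open {1, 2} ∋ x has {1, 2} ∩ (A ∖ {2}) = ∅, so x is NOT a limit point.
  x = 3: open {3} ∋ x has {3} ∩ (A ∖ {3}) = ∅, so x is NOT a limit point.
  x = 4: opens ∋ x are {1, 2, 4}, {1, 2, 3, 4}, {1, 2, 4, 5}, {1, 2, 3, 4, 5}; each meets A ∖ {4}, so x IS a limit point.
  x = 5: open {5} ∋ x has {5} ∩ (A ∖ {5}) = ∅, so x is NOT a limit point.
Collecting: A' = {1, 4}.


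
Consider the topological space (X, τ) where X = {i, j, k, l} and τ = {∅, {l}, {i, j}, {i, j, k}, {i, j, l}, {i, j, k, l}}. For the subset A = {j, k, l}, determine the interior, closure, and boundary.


int(A) = {l}, cl(A) = {i, j, k, l}, ∂A = {i, j, k}.

Closed sets in (X, τ) are complements of opens:
  closed(X, τ) = {∅, {k}, {l}, {k, l}, {i, j, k}, {i, j, k, l}}.
int(A) = ⋃ {U ∈ τ : U ⊆ A}. Opens contained in A: ∅, {l}.
Taking the union of these: int(A) = {l}.
cl(A) = ⋂ {C closed : A ⊆ C}. Closed sets containing A: {i, j, k, l}.
Intersecting these: cl(A) = {i, j, k, l}.
∂A = cl(A) ∖ int(A) = {i, j, k, l} ∖ {l} = {i, j, k}.


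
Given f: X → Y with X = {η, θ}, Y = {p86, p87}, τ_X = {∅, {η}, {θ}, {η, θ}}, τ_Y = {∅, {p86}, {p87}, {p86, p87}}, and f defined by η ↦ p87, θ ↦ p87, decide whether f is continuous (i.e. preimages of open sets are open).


f IS continuous.

Compute f^{-1}(U) for each U ∈ τ_Y:
  U = ∅: f^{-1}(U) = ∅ ∈ τ_X ✓.
  U = {p86}: f^{-1}(U) = ∅ ∈ τ_X ✓.
  U = {p87}: f^{-1}(U) = {η, θ} ∈ τ_X ✓.
  U = {p86, p87}: f^{-1}(U) = {η, θ} ∈ τ_X ✓.
Every preimage lies in τ_X, so f IS continuous.


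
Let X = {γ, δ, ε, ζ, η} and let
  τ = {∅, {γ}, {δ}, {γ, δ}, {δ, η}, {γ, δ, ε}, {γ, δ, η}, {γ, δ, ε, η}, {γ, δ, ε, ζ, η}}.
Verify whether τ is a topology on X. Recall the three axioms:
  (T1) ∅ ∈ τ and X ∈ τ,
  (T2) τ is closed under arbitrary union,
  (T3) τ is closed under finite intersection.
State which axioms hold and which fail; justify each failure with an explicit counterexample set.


τ IS a topology on X.

Axiom (T1): ∅ ∈ τ? Yes; X ∈ τ? Yes.
Axiom (T2/T3): check pairwise unions and intersections of members of τ.
All pairwise intersections and unions checked — each lies in τ. Therefore τ satisfies (T1), (T2), (T3): it IS a topology on X.


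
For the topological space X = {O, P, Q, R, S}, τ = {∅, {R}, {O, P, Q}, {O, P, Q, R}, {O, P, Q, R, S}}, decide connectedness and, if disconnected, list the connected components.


(X, τ) is connected.

Find clopen sets (U ∈ τ with X ∖ U ∈ τ):
  U = ∅, X ∖ U = {O, P, Q, R, S} — both open, so U is clopen.
  U = {O, P, Q, R, S}, X ∖ U = ∅ — both open, so U is clopen.
Only trivial clopens (∅ and X) exist, so (X, τ) is connected.
Compute connected components by grouping points that agree on all clopens:
  component: {O, P, Q, R, S}


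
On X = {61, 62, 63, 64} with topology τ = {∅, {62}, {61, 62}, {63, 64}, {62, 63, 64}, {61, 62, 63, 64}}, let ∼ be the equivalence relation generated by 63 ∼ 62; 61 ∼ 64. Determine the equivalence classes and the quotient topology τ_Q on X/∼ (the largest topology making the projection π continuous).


X/∼ = {[61=64], [62=63]}; |τ_Q| = 2.

Equivalence classes: [61=64], [62=63].
Quotient map π: X → X/∼ sends 61 ↦ [61=64], 62 ↦ [62=63], 63 ↦ [62=63], 64 ↦ [61=64].
For each subset V ⊆ X/∼, compute π^{-1}(V) ⊆ X and check whether π^{-1}(V) ∈ τ. V is open in τ_Q iff π^{-1}(V) ∈ τ.
  V = {}: π^{-1}(V) = ∅ ∈ τ ✓.
  V = {[61=64]}: π^{-1}(V) = {61, 64} ∉ τ ✗.
  V = {[62=63]}: π^{-1}(V) = {62, 63} ∉ τ ✗.
  V = {[61=64], [62=63]}: π^{-1}(V) = {61, 62, 63, 64} ∈ τ ✓.
Open sets in the quotient: τ_Q = {{}, {[61=64], [62=63]}} (2 elements).


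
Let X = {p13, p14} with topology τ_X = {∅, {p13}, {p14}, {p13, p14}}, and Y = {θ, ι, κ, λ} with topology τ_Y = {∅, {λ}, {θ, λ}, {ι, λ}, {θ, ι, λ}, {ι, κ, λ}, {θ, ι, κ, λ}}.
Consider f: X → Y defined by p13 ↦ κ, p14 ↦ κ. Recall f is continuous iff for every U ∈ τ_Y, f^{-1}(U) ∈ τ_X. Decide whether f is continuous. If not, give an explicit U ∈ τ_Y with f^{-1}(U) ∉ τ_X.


f IS continuous.

Compute f^{-1}(U) for each U ∈ τ_Y:
  U = ∅: f^{-1}(U) = ∅ ∈ τ_X ✓.
  U = {λ}: f^{-1}(U) = ∅ ∈ τ_X ✓.
  U = {θ, λ}: f^{-1}(U) = ∅ ∈ τ_X ✓.
  U = {ι, λ}: f^{-1}(U) = ∅ ∈ τ_X ✓.
  U = {θ, ι, λ}: f^{-1}(U) = ∅ ∈ τ_X ✓.
  U = {ι, κ, λ}: f^{-1}(U) = {p13, p14} ∈ τ_X ✓.
  U = {θ, ι, κ, λ}: f^{-1}(U) = {p13, p14} ∈ τ_X ✓.
Every preimage lies in τ_X, so f IS continuous.


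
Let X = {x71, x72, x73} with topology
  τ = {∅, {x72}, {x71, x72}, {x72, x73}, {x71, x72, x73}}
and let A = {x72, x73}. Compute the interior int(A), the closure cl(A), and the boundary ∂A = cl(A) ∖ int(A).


int(A) = {x72, x73}, cl(A) = {x71, x72, x73}, ∂A = {x71}.

Closed sets in (X, τ) are complements of opens:
  closed(X, τ) = {∅, {x71}, {x73}, {x71, x73}, {x71, x72, x73}}.
int(A) = ⋃ {U ∈ τ : U ⊆ A}. Opens contained in A: ∅, {x72}, {x72, x73}.
Taking the union of these: int(A) = {x72, x73}.
cl(A) = ⋂ {C closed : A ⊆ C}. Closed sets containing A: {x71, x72, x73}.
Intersecting these: cl(A) = {x71, x72, x73}.
∂A = cl(A) ∖ int(A) = {x71, x72, x73} ∖ {x72, x73} = {x71}.


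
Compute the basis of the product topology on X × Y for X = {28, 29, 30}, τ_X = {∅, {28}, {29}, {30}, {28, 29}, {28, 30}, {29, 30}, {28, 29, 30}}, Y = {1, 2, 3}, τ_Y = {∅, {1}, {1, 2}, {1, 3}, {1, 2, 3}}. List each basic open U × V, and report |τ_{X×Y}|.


Basis B = {∅ × ∅, {28} × {1}, {29} × {1}, {30} × {1}, {28} × {1, 2}, {28} × {1, 3}, {28, 29} × {1}, {28, 30} × {1}, {29} × {1, 2}, {29} × {1, 3}, {29, 30} × {1}, {30} × {1, 2}, {30} × {1, 3}, {28} × {1, 2, 3}, {28, 29, 30} × {1}, {29} × {1, 2, 3}, {30} × {1, 2, 3}, {28, 29} × {1, 2}, {28, 30} × {1, 2}, {28, 29} × {1, 3}, {28, 30} × {1, 3}, {29, 30} × {1, 2}, {29, 30} × {1, 3}, {28, 29} × {1, 2, 3}, {28, 30} × {1, 2, 3}, {28, 29, 30} × {1, 2}, {28, 29, 30} × {1, 3}, {29, 30} × {1, 2, 3}, {28, 29, 30} × {1, 2, 3}}; |τ_{X×Y}| = 125.

Enumerate products U × V with U ∈ τ_X, V ∈ τ_Y (deduplicated):
  ∅ × ∅ = {} (∅)
  {28} × {1} = {(28,1)}
  {29} × {1} = {(29,1)}
  {30} × {1} = {(30,1)}
  {28} × {1, 2} = {(28,1), (28,2)}
  {28} × {1, 3} = {(28,1), (28,3)}
  {28, 29} × {1} = {(28,1), (29,1)}
  {28, 30} × {1} = {(28,1), (30,1)}
  {29} × {1, 2} = {(29,1), (29,2)}
  {29} × {1, 3} = {(29,1), (29,3)}
  {29, 30} × {1} = {(29,1), (30,1)}
  {30} × {1, 2} = {(30,1), (30,2)}
  {30} × {1, 3} = {(30,1), (30,3)}
  {28} × {1, 2, 3} = {(28,1), (28,2), (28,3)}
  {28, 29, 30} × {1} = {(28,1), (29,1), (30,1)}
  {29} × {1, 2, 3} = {(29,1), (29,2), (29,3)}
  {30} × {1, 2, 3} = {(30,1), (30,2), (30,3)}
  {28, 29} × {1, 2} = {(28,1), (28,2), (29,1), (29,2)}
  {28, 30} × {1, 2} = {(28,1), (28,2), (30,1), (30,2)}
  {28, 29} × {1, 3} = {(28,1), (28,3), (29,1), (29,3)}
  {28, 30} × {1, 3} = {(28,1), (28,3), (30,1), (30,3)}
  {29, 30} × {1, 2} = {(29,1), (29,2), (30,1), (30,2)}
  {29, 30} × {1, 3} = {(29,1), (29,3), (30,1), (30,3)}
  {28, 29} × {1, 2, 3} = {(28,1), (28,2), (28,3), (29,1), (29,2), (29,3)}
  {28, 30} × {1, 2, 3} = {(28,1), (28,2), (28,3), (30,1), (30,2), (30,3)}
  {28, 29, 30} × {1, 2} = {(28,1), (28,2), (29,1), (29,2), (30,1), (30,2)}
  {28, 29, 30} × {1, 3} = {(28,1), (28,3), (29,1), (29,3), (30,1), (30,3)}
  {29, 30} × {1, 2, 3} = {(29,1), (29,2), (29,3), (30,1), (30,2), (30,3)}
  {28, 29, 30} × {1, 2, 3} = {(28,1), (28,2), (28,3), (29,1), (29,2), (29,3), (30,1), (30,2), (30,3)}
These 29 distinct sets form the basis B.
Close under arbitrary unions to get τ_{X×Y}; counting gives |τ_{X×Y}| = 125.


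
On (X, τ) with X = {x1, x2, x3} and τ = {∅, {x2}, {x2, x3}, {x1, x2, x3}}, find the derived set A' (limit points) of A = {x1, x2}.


A' = {x1, x3}

For each x ∈ X, list the open sets U ∈ τ with x ∈ U, then check whether U ∩ (A ∖ {x}) ≠ ∅ for every such U.
  x = x1: opens ∋ x are {x1, x2, x3}; each meets A ∖ {x1}, so x IS a limit point.
  x = x2: open {x2} ∋ x has {x2} ∩ (A ∖ {x2}) = ∅, so x is NOT a limit point.
  x = x3: opens ∋ x are {x2, x3}, {x1, x2, x3}; each meets A ∖ {x3}, so x IS a limit point.
Collecting: A' = {x1, x3}.
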